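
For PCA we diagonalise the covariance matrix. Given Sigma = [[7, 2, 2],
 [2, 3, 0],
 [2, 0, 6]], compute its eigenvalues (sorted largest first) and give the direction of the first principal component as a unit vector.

Step 1 — characteristic polynomial p(λ) = det(λI - Sigma) = λ³ - tr·λ² + c_1·λ - det, where tr = trace, c_1 = sum of the principal 2×2 minors, det = det(Sigma):
  tr = 7 + 3 + 6 = 16,
  c_1 = (7·3 - (2)²) + (7·6 - (2)²) + (3·6 - (0)²) = 17 + 38 + 18 = 73,
  det = 7·(3·6 - (0)²) - (2)·((2)·6 - (0)·(2)) + (2)·((2)·(0) - 3·(2)) = 7·(18) - (2)·(12) + (2)·(-6) = 90.
  So p(λ) = λ³ - 16λ² + 73λ - 90.
Step 2 — look for an integer root (rational root theorem: any rational root is an integer divisor of 90). Testing λ = 2:
  p(2) = 8 - 64 + 146 - 90 = 0  ✓
  Dividing out (λ - 2): p(λ) = (λ - 2)(λ² - 14λ + 45).
Step 3 — remaining eigenvalues from the quadratic λ² - 14λ + 45 = 0:
  Δ = 14² - 4·45 = 196 - 180 = 16,  λ = (14 ± √16)/2 = (14 ± 4)/2 = 9 or 5.
  Sorted: λ_1 = 9,  λ_2 = 5,  λ_3 = 2  (check: sum = 16 = tr ✓).

Step 4 — unit eigenvector for λ_1 = 9: v spans the null space of (Sigma - λ_1 I), whose rows are
  r_1 = (-2, 2, 2),  r_2 = (2, -6, 0),  r_3 = (2, 0, -3).
  v is orthogonal to every row, so take v ∝ r_1 × r_2 = ((2)·(0) - (2)·(-6), (2)·(2) - (-2)·(0), (-2)·(-6) - (2)·(2)) = (12, 4, 8).
  Rescale (divide by 4): u = (3, 1, 2).
  ||u|| = √((3)² + (1)² + (2)²) = √(14) ≈ 3.7417,  v_1 = u/||u|| ≈ (0.8018, 0.2673, 0.5345) (||v_1|| = 1).

λ_1 = 9,  λ_2 = 5,  λ_3 = 2;  v_1 ≈ (0.8018, 0.2673, 0.5345)


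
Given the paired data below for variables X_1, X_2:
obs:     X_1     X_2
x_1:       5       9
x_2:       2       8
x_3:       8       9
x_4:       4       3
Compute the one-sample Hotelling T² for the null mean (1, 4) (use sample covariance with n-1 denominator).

Step 1 — sample mean vector:
  mean(X_1) = (5 + 2 + 8 + 4) / 4 = 19/4 = 4.75
  mean(X_2) = (9 + 8 + 9 + 3) / 4 = 29/4 = 7.25
  x̄ = (4.75, 7.25),  deviation x̄ - mu_0 = (4.75, 7.25) - (1, 4) = (3.75, 3.25).

Step 2 — sample covariance matrix, S[i,j] = (1/(n-1)) · Σ_k (x_{k,i} - mean_i) · (x_{k,j} - mean_j), divisor n-1 = 3:
  S[X_1,X_1] = ((0.25)·(0.25) + (-2.75)·(-2.75) + (3.25)·(3.25) + (-0.75)·(-0.75)) / 3 = 18.75/3 = 6.25
  S[X_1,X_2] = ((0.25)·(1.75) + (-2.75)·(0.75) + (3.25)·(1.75) + (-0.75)·(-4.25)) / 3 = 7.25/3 = 2.4167
  S[X_2,X_2] = ((1.75)·(1.75) + (0.75)·(0.75) + (1.75)·(1.75) + (-4.25)·(-4.25)) / 3 = 24.75/3 = 8.25
  S = [[6.25, 2.4167],
 [2.4167, 8.25]].

Step 3 — invert S. det(S) = 6.25·8.25 - (2.4167)² = 45.7222.
  S^{-1} = (1/det) · [[d, -b], [-b, a]] = [[0.1804, -0.0529],
 [-0.0529, 0.1367]].

Step 4 — quadratic form (x̄ - mu_0)^T · S^{-1} · (x̄ - mu_0):
  S^{-1} · (x̄ - mu_0) = (0.5049, 0.2461),
  (x̄ - mu_0)^T · [...] = (3.75)·(0.5049) + (3.25)·(0.2461) = 2.6929.

Step 5 — scale by n: T² = 4 · 2.6929 = 10.7716.

T² ≈ 10.7716


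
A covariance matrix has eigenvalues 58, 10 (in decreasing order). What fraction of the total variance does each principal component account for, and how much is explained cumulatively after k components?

Step 1 — total variance = trace(Sigma) = Σ λ_i = 58 + 10 = 68.

Step 2 — fraction explained by component i = λ_i / Σ λ:
  PC1: 58/68 = 0.8529
  PC2: 10/68 = 0.1471

Step 3 — cumulative fraction after k components = (λ_1 + ... + λ_k) / Σ λ:
  k = 1: 58/68 = 0.8529
  k = 2: (58 + 10)/68 = 68/68 = 1

Summary (fraction, with percent):

explained: PC1 0.8529 (85.29%), PC2 0.1471 (14.71%);  cumulative: 0.8529, 1


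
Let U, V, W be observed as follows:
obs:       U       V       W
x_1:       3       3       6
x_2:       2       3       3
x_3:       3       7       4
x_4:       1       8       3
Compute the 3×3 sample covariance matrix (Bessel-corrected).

Step 1 — column means:
  mean(U) = (3 + 2 + 3 + 1) / 4 = 9/4 = 2.25
  mean(V) = (3 + 3 + 7 + 8) / 4 = 21/4 = 5.25
  mean(W) = (6 + 3 + 4 + 3) / 4 = 16/4 = 4

Step 2 — sample covariance S[i,j] = (1/(n-1)) · Σ_k (x_{k,i} - mean_i) · (x_{k,j} - mean_j), with n-1 = 3.
  S[U,U] = ((0.75)·(0.75) + (-0.25)·(-0.25) + (0.75)·(0.75) + (-1.25)·(-1.25)) / 3 = 2.75/3 = 0.9167
  S[U,V] = ((0.75)·(-2.25) + (-0.25)·(-2.25) + (0.75)·(1.75) + (-1.25)·(2.75)) / 3 = -3.25/3 = -1.0833
  S[U,W] = ((0.75)·(2) + (-0.25)·(-1) + (0.75)·(0) + (-1.25)·(-1)) / 3 = 3/3 = 1
  S[V,V] = ((-2.25)·(-2.25) + (-2.25)·(-2.25) + (1.75)·(1.75) + (2.75)·(2.75)) / 3 = 20.75/3 = 6.9167
  S[V,W] = ((-2.25)·(2) + (-2.25)·(-1) + (1.75)·(0) + (2.75)·(-1)) / 3 = -5/3 = -1.6667
  S[W,W] = ((2)·(2) + (-1)·(-1) + (0)·(0) + (-1)·(-1)) / 3 = 6/3 = 2

S is symmetric (S[j,i] = S[i,j]). Assembling:

S = [[0.9167, -1.0833, 1],
 [-1.0833, 6.9167, -1.6667],
 [1, -1.6667, 2]]


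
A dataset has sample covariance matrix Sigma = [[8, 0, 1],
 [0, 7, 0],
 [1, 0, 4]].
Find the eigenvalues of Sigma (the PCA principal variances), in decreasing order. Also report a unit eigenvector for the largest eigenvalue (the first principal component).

Step 1 — characteristic polynomial p(λ) = det(λI - Sigma) = λ³ - tr·λ² + c_1·λ - det, where tr = trace, c_1 = sum of the principal 2×2 minors, det = det(Sigma):
  tr = 8 + 7 + 4 = 19,
  c_1 = (8·7 - (0)²) + (8·4 - (1)²) + (7·4 - (0)²) = 56 + 31 + 28 = 115,
  det = 8·(7·4 - (0)²) - (0)·((0)·4 - (0)·(1)) + (1)·((0)·(0) - 7·(1)) = 8·(28) - (0)·(0) + (1)·(-7) = 217.
  So p(λ) = λ³ - 19λ² + 115λ - 217.
Step 2 — look for an integer root (rational root theorem: any rational root is an integer divisor of 217). Testing λ = 7:
  p(7) = 343 - 931 + 805 - 217 = 0  ✓
  Dividing out (λ - 7): p(λ) = (λ - 7)(λ² - 12λ + 31).
Step 3 — remaining eigenvalues from the quadratic λ² - 12λ + 31 = 0:
  Δ = 12² - 4·31 = 144 - 124 = 20,  λ = (12 ± √20)/2 = (12 ± 4.4721)/2 ≈ 8.2361 or 3.7639.
  Sorted: λ_1 = 8.2361,  λ_2 = 7,  λ_3 = 3.7639  (check: sum = 19 = tr ✓).

Step 4 — unit eigenvector for λ_1 ≈ 8.2361: v spans the null space of (Sigma - λ_1 I), whose rows are
  r_1 = (-0.2361, 0, 1),  r_2 = (0, -1.2361, 0),  r_3 = (1, 0, -4.2361).
  v is orthogonal to every row, so take v ∝ r_1 × r_2 = ((0)·(0) - (1)·(-1.2361), (1)·(0) - (-0.2361)·(0), (-0.2361)·(-1.2361) - (0)·(0)) ≈ (1.2361, 0, 0.2918).
  Let u = (1.2361, 0, 0.2918).
  ||u|| = √((1.2361)² + (0)² + (0.2918)²) = √(1.613) ≈ 1.27,  v_1 = u/||u|| ≈ (0.9732, 0, 0.2298) (||v_1|| = 1).

λ_1 = 8.2361,  λ_2 = 7,  λ_3 = 3.7639;  v_1 ≈ (0.9732, 0, 0.2298)


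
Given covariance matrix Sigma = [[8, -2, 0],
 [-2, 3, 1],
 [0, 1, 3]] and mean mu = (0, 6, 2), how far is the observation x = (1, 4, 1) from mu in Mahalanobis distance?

Step 1 — centre the observation: (x - mu) = (1, -2, -1).

Step 2 — invert Sigma (cofactor / det for 3×3, or solve directly):
  Sigma^{-1} = [[0.1538, 0.1154, -0.0385],
 [0.1154, 0.4615, -0.1538],
 [-0.0385, -0.1538, 0.3846]].

Step 3 — form the quadratic (x - mu)^T · Sigma^{-1} · (x - mu):
  Sigma^{-1} · (x - mu) = (-0.0385, -0.6538, -0.1154).
  (x - mu)^T · [Sigma^{-1} · (x - mu)] = (1)·(-0.0385) + (-2)·(-0.6538) + (-1)·(-0.1154) = 1.3846.

Step 4 — take square root: d = √(1.3846) ≈ 1.1767.

d(x, mu) = √(1.3846) ≈ 1.1767


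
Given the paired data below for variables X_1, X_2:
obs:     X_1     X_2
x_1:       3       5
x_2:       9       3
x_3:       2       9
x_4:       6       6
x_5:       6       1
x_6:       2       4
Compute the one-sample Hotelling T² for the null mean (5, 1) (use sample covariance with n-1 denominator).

Step 1 — sample mean vector:
  mean(X_1) = (3 + 9 + 2 + 6 + 6 + 2) / 6 = 28/6 = 4.6667
  mean(X_2) = (5 + 3 + 9 + 6 + 1 + 4) / 6 = 28/6 = 4.6667
  x̄ = (4.6667, 4.6667),  deviation x̄ - mu_0 = (4.6667, 4.6667) - (5, 1) = (-0.3333, 3.6667).

Step 2 — sample covariance matrix, S[i,j] = (1/(n-1)) · Σ_k (x_{k,i} - mean_i) · (x_{k,j} - mean_j), divisor n-1 = 5:
  S[X_1,X_1] = ((-1.6667)·(-1.6667) + (4.3333)·(4.3333) + (-2.6667)·(-2.6667) + (1.3333)·(1.3333) + (1.3333)·(1.3333) + (-2.6667)·(-2.6667)) / 5 = 39.3333/5 = 7.8667
  S[X_1,X_2] = ((-1.6667)·(0.3333) + (4.3333)·(-1.6667) + (-2.6667)·(4.3333) + (1.3333)·(1.3333) + (1.3333)·(-3.6667) + (-2.6667)·(-0.6667)) / 5 = -20.6667/5 = -4.1333
  S[X_2,X_2] = ((0.3333)·(0.3333) + (-1.6667)·(-1.6667) + (4.3333)·(4.3333) + (1.3333)·(1.3333) + (-3.6667)·(-3.6667) + (-0.6667)·(-0.6667)) / 5 = 37.3333/5 = 7.4667
  S = [[7.8667, -4.1333],
 [-4.1333, 7.4667]].

Step 3 — invert S. det(S) = 7.8667·7.4667 - (-4.1333)² = 41.6533.
  S^{-1} = (1/det) · [[d, -b], [-b, a]] = [[0.1793, 0.0992],
 [0.0992, 0.1889]].

Step 4 — quadratic form (x̄ - mu_0)^T · S^{-1} · (x̄ - mu_0):
  S^{-1} · (x̄ - mu_0) = (0.3041, 0.6594),
  (x̄ - mu_0)^T · [...] = (-0.3333)·(0.3041) + (3.6667)·(0.6594) = 2.3165.

Step 5 — scale by n: T² = 6 · 2.3165 = 13.8988.

T² ≈ 13.8988


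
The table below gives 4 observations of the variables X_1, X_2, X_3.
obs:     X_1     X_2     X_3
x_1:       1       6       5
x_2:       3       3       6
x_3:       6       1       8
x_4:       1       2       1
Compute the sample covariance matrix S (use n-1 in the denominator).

Step 1 — column means:
  mean(X_1) = (1 + 3 + 6 + 1) / 4 = 11/4 = 2.75
  mean(X_2) = (6 + 3 + 1 + 2) / 4 = 12/4 = 3
  mean(X_3) = (5 + 6 + 8 + 1) / 4 = 20/4 = 5

Step 2 — sample covariance S[i,j] = (1/(n-1)) · Σ_k (x_{k,i} - mean_i) · (x_{k,j} - mean_j), with n-1 = 3.
  S[X_1,X_1] = ((-1.75)·(-1.75) + (0.25)·(0.25) + (3.25)·(3.25) + (-1.75)·(-1.75)) / 3 = 16.75/3 = 5.5833
  S[X_1,X_2] = ((-1.75)·(3) + (0.25)·(0) + (3.25)·(-2) + (-1.75)·(-1)) / 3 = -10/3 = -3.3333
  S[X_1,X_3] = ((-1.75)·(0) + (0.25)·(1) + (3.25)·(3) + (-1.75)·(-4)) / 3 = 17/3 = 5.6667
  S[X_2,X_2] = ((3)·(3) + (0)·(0) + (-2)·(-2) + (-1)·(-1)) / 3 = 14/3 = 4.6667
  S[X_2,X_3] = ((3)·(0) + (0)·(1) + (-2)·(3) + (-1)·(-4)) / 3 = -2/3 = -0.6667
  S[X_3,X_3] = ((0)·(0) + (1)·(1) + (3)·(3) + (-4)·(-4)) / 3 = 26/3 = 8.6667

S is symmetric (S[j,i] = S[i,j]). Assembling:

S = [[5.5833, -3.3333, 5.6667],
 [-3.3333, 4.6667, -0.6667],
 [5.6667, -0.6667, 8.6667]]


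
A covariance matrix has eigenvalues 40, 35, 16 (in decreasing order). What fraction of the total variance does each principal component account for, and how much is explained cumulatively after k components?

Step 1 — total variance = trace(Sigma) = Σ λ_i = 40 + 35 + 16 = 91.

Step 2 — fraction explained by component i = λ_i / Σ λ:
  PC1: 40/91 = 0.4396
  PC2: 35/91 = 0.3846
  PC3: 16/91 = 0.1758

Step 3 — cumulative fraction after k components = (λ_1 + ... + λ_k) / Σ λ:
  k = 1: 40/91 = 0.4396
  k = 2: (40 + 35)/91 = 75/91 = 0.8242
  k = 3: (40 + 35 + 16)/91 = 91/91 = 1

Summary (fraction, with percent):

explained: PC1 0.4396 (43.96%), PC2 0.3846 (38.46%), PC3 0.1758 (17.58%);  cumulative: 0.4396, 0.8242, 1


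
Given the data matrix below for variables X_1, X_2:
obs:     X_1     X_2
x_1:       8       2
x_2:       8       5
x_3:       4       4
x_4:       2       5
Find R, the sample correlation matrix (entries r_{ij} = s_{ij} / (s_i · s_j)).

Step 1 — column means:
  mean(X_1) = (8 + 8 + 4 + 2) / 4 = 22/4 = 5.5
  mean(X_2) = (2 + 5 + 4 + 5) / 4 = 16/4 = 4

Step 2 — sample variances and covariances s[i,j] = (1/(n-1)) · Σ_k (x_{k,i} - mean_i) · (x_{k,j} - mean_j), with n-1 = 3:
  s[X_1,X_1] = ((2.5)·(2.5) + (2.5)·(2.5) + (-1.5)·(-1.5) + (-3.5)·(-3.5)) / 3 = 27/3 = 9
  s[X_1,X_2] = ((2.5)·(-2) + (2.5)·(1) + (-1.5)·(0) + (-3.5)·(1)) / 3 = -6/3 = -2
  s[X_2,X_2] = ((-2)·(-2) + (1)·(1) + (0)·(0) + (1)·(1)) / 3 = 6/3 = 2
  Sample standard deviations s_i = √(s[i,i]):
  s(X_1) = √(9) = 3
  s(X_2) = √(2) = 1.4142

Step 3 — r_{ij} = s_{ij} / (s_i · s_j):
  r[X_1,X_1] = 1 (diagonal).
  r[X_1,X_2] = -2 / (3 · 1.4142) = -2 / 4.2426 = -0.4714
  r[X_2,X_2] = 1 (diagonal).

R is symmetric with unit diagonal. Assembling:

R = [[1, -0.4714],
 [-0.4714, 1]]


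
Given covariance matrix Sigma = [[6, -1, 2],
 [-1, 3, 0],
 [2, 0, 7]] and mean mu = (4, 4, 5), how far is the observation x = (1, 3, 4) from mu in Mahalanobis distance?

Step 1 — centre the observation: (x - mu) = (-3, -1, -1).

Step 2 — invert Sigma (cofactor / det for 3×3, or solve directly):
  Sigma^{-1} = [[0.1963, 0.0654, -0.0561],
 [0.0654, 0.3551, -0.0187],
 [-0.0561, -0.0187, 0.1589]].

Step 3 — form the quadratic (x - mu)^T · Sigma^{-1} · (x - mu):
  Sigma^{-1} · (x - mu) = (-0.5981, -0.5327, 0.028).
  (x - mu)^T · [Sigma^{-1} · (x - mu)] = (-3)·(-0.5981) + (-1)·(-0.5327) + (-1)·(0.028) = 2.2991.

Step 4 — take square root: d = √(2.2991) ≈ 1.5163.

d(x, mu) = √(2.2991) ≈ 1.5163


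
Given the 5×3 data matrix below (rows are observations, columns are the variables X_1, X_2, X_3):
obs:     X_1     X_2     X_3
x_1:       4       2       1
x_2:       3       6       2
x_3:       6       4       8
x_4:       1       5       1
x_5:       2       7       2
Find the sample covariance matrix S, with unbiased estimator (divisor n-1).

Step 1 — column means:
  mean(X_1) = (4 + 3 + 6 + 1 + 2) / 5 = 16/5 = 3.2
  mean(X_2) = (2 + 6 + 4 + 5 + 7) / 5 = 24/5 = 4.8
  mean(X_3) = (1 + 2 + 8 + 1 + 2) / 5 = 14/5 = 2.8

Step 2 — sample covariance S[i,j] = (1/(n-1)) · Σ_k (x_{k,i} - mean_i) · (x_{k,j} - mean_j), with n-1 = 4.
  S[X_1,X_1] = ((0.8)·(0.8) + (-0.2)·(-0.2) + (2.8)·(2.8) + (-2.2)·(-2.2) + (-1.2)·(-1.2)) / 4 = 14.8/4 = 3.7
  S[X_1,X_2] = ((0.8)·(-2.8) + (-0.2)·(1.2) + (2.8)·(-0.8) + (-2.2)·(0.2) + (-1.2)·(2.2)) / 4 = -7.8/4 = -1.95
  S[X_1,X_3] = ((0.8)·(-1.8) + (-0.2)·(-0.8) + (2.8)·(5.2) + (-2.2)·(-1.8) + (-1.2)·(-0.8)) / 4 = 18.2/4 = 4.55
  S[X_2,X_2] = ((-2.8)·(-2.8) + (1.2)·(1.2) + (-0.8)·(-0.8) + (0.2)·(0.2) + (2.2)·(2.2)) / 4 = 14.8/4 = 3.7
  S[X_2,X_3] = ((-2.8)·(-1.8) + (1.2)·(-0.8) + (-0.8)·(5.2) + (0.2)·(-1.8) + (2.2)·(-0.8)) / 4 = -2.2/4 = -0.55
  S[X_3,X_3] = ((-1.8)·(-1.8) + (-0.8)·(-0.8) + (5.2)·(5.2) + (-1.8)·(-1.8) + (-0.8)·(-0.8)) / 4 = 34.8/4 = 8.7

S is symmetric (S[j,i] = S[i,j]). Assembling:

S = [[3.7, -1.95, 4.55],
 [-1.95, 3.7, -0.55],
 [4.55, -0.55, 8.7]]


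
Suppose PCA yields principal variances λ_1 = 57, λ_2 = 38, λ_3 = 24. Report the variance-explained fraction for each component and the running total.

Step 1 — total variance = trace(Sigma) = Σ λ_i = 57 + 38 + 24 = 119.

Step 2 — fraction explained by component i = λ_i / Σ λ:
  PC1: 57/119 = 0.479
  PC2: 38/119 = 0.3193
  PC3: 24/119 = 0.2017

Step 3 — cumulative fraction after k components = (λ_1 + ... + λ_k) / Σ λ:
  k = 1: 57/119 = 0.479
  k = 2: (57 + 38)/119 = 95/119 = 0.7983
  k = 3: (57 + 38 + 24)/119 = 119/119 = 1

Summary (fraction, with percent):

explained: PC1 0.479 (47.9%), PC2 0.3193 (31.93%), PC3 0.2017 (20.17%);  cumulative: 0.479, 0.7983, 1


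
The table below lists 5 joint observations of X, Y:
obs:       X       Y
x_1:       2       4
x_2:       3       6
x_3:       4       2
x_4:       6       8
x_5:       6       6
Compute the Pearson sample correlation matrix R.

Step 1 — column means:
  mean(X) = (2 + 3 + 4 + 6 + 6) / 5 = 21/5 = 4.2
  mean(Y) = (4 + 6 + 2 + 8 + 6) / 5 = 26/5 = 5.2

Step 2 — sample variances and covariances s[i,j] = (1/(n-1)) · Σ_k (x_{k,i} - mean_i) · (x_{k,j} - mean_j), with n-1 = 4:
  s[X,X] = ((-2.2)·(-2.2) + (-1.2)·(-1.2) + (-0.2)·(-0.2) + (1.8)·(1.8) + (1.8)·(1.8)) / 4 = 12.8/4 = 3.2
  s[X,Y] = ((-2.2)·(-1.2) + (-1.2)·(0.8) + (-0.2)·(-3.2) + (1.8)·(2.8) + (1.8)·(0.8)) / 4 = 8.8/4 = 2.2
  s[Y,Y] = ((-1.2)·(-1.2) + (0.8)·(0.8) + (-3.2)·(-3.2) + (2.8)·(2.8) + (0.8)·(0.8)) / 4 = 20.8/4 = 5.2
  Sample standard deviations s_i = √(s[i,i]):
  s(X) = √(3.2) = 1.7889
  s(Y) = √(5.2) = 2.2804

Step 3 — r_{ij} = s_{ij} / (s_i · s_j):
  r[X,X] = 1 (diagonal).
  r[X,Y] = 2.2 / (1.7889 · 2.2804) = 2.2 / 4.0792 = 0.5393
  r[Y,Y] = 1 (diagonal).

R is symmetric with unit diagonal. Assembling:

R = [[1, 0.5393],
 [0.5393, 1]]


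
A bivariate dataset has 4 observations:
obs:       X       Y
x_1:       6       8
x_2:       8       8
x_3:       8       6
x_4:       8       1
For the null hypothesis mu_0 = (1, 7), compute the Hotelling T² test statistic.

Step 1 — sample mean vector:
  mean(X) = (6 + 8 + 8 + 8) / 4 = 30/4 = 7.5
  mean(Y) = (8 + 8 + 6 + 1) / 4 = 23/4 = 5.75
  x̄ = (7.5, 5.75),  deviation x̄ - mu_0 = (7.5, 5.75) - (1, 7) = (6.5, -1.25).

Step 2 — sample covariance matrix, S[i,j] = (1/(n-1)) · Σ_k (x_{k,i} - mean_i) · (x_{k,j} - mean_j), divisor n-1 = 3:
  S[X,X] = ((-1.5)·(-1.5) + (0.5)·(0.5) + (0.5)·(0.5) + (0.5)·(0.5)) / 3 = 3/3 = 1
  S[X,Y] = ((-1.5)·(2.25) + (0.5)·(2.25) + (0.5)·(0.25) + (0.5)·(-4.75)) / 3 = -4.5/3 = -1.5
  S[Y,Y] = ((2.25)·(2.25) + (2.25)·(2.25) + (0.25)·(0.25) + (-4.75)·(-4.75)) / 3 = 32.75/3 = 10.9167
  S = [[1, -1.5],
 [-1.5, 10.9167]].

Step 3 — invert S. det(S) = 1·10.9167 - (-1.5)² = 8.6667.
  S^{-1} = (1/det) · [[d, -b], [-b, a]] = [[1.2596, 0.1731],
 [0.1731, 0.1154]].

Step 4 — quadratic form (x̄ - mu_0)^T · S^{-1} · (x̄ - mu_0):
  S^{-1} · (x̄ - mu_0) = (7.9712, 0.9808),
  (x̄ - mu_0)^T · [...] = (6.5)·(7.9712) + (-1.25)·(0.9808) = 50.5865.

Step 5 — scale by n: T² = 4 · 50.5865 = 202.3462.

T² ≈ 202.3462


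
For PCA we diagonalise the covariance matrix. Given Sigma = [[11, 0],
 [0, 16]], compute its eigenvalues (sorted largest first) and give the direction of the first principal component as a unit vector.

Step 1 — characteristic polynomial of 2×2 Sigma:
  det(Sigma - λI) = λ² - trace · λ + det = 0.
  trace = 11 + 16 = 27, det = 11·16 - (0)² = 176.
Step 2 — discriminant:
  Δ = trace² - 4·det = 729 - 704 = 25.
Step 3 — eigenvalues:
  λ = (trace ± √Δ)/2 = (27 ± 5)/2,
  λ_1 = 16,  λ_2 = 11.

Step 4 — unit eigenvector for λ_1: Sigma is diagonal, so its eigenvectors are the coordinate axes. λ_1 = 16 is the diagonal entry on the second coordinate axis, hence
  v_1 = (0, 1) (||v_1|| = 1).

λ_1 = 16,  λ_2 = 11;  v_1 ≈ (0, 1)


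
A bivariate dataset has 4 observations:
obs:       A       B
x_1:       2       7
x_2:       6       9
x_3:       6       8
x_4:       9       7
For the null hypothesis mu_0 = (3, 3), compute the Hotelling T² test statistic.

Step 1 — sample mean vector:
  mean(A) = (2 + 6 + 6 + 9) / 4 = 23/4 = 5.75
  mean(B) = (7 + 9 + 8 + 7) / 4 = 31/4 = 7.75
  x̄ = (5.75, 7.75),  deviation x̄ - mu_0 = (5.75, 7.75) - (3, 3) = (2.75, 4.75).

Step 2 — sample covariance matrix, S[i,j] = (1/(n-1)) · Σ_k (x_{k,i} - mean_i) · (x_{k,j} - mean_j), divisor n-1 = 3:
  S[A,A] = ((-3.75)·(-3.75) + (0.25)·(0.25) + (0.25)·(0.25) + (3.25)·(3.25)) / 3 = 24.75/3 = 8.25
  S[A,B] = ((-3.75)·(-0.75) + (0.25)·(1.25) + (0.25)·(0.25) + (3.25)·(-0.75)) / 3 = 0.75/3 = 0.25
  S[B,B] = ((-0.75)·(-0.75) + (1.25)·(1.25) + (0.25)·(0.25) + (-0.75)·(-0.75)) / 3 = 2.75/3 = 0.9167
  S = [[8.25, 0.25],
 [0.25, 0.9167]].

Step 3 — invert S. det(S) = 8.25·0.9167 - (0.25)² = 7.5.
  S^{-1} = (1/det) · [[d, -b], [-b, a]] = [[0.1222, -0.0333],
 [-0.0333, 1.1]].

Step 4 — quadratic form (x̄ - mu_0)^T · S^{-1} · (x̄ - mu_0):
  S^{-1} · (x̄ - mu_0) = (0.1778, 5.1333),
  (x̄ - mu_0)^T · [...] = (2.75)·(0.1778) + (4.75)·(5.1333) = 24.8722.

Step 5 — scale by n: T² = 4 · 24.8722 = 99.4889.

T² ≈ 99.4889


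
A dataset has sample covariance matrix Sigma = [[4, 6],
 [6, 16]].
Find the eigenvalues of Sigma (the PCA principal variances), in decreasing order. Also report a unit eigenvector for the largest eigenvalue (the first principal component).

Step 1 — characteristic polynomial of 2×2 Sigma:
  det(Sigma - λI) = λ² - trace · λ + det = 0.
  trace = 4 + 16 = 20, det = 4·16 - (6)² = 28.
Step 2 — discriminant:
  Δ = trace² - 4·det = 400 - 112 = 288.
Step 3 — eigenvalues:
  λ = (trace ± √Δ)/2 = (20 ± 16.9706)/2,
  λ_1 = 18.4853,  λ_2 = 1.5147.

Step 4 — unit eigenvector for λ_1: solve (Sigma - λ_1 I)v = 0. First row:
  (4 - 18.4853)·v_x + (6)·v_y = 0, i.e. (-14.4853)·v_x + (6)·v_y = 0,
  so v ∝ (b, λ_1 - a) = (6, 14.4853) = u.
  ||u|| = √((6)² + (14.4853)²) = √(245.8234) ≈ 15.6788,
  v_1 = u/||u|| ≈ (0.3827, 0.9239) (||v_1|| = 1).

λ_1 = 18.4853,  λ_2 = 1.5147;  v_1 ≈ (0.3827, 0.9239)


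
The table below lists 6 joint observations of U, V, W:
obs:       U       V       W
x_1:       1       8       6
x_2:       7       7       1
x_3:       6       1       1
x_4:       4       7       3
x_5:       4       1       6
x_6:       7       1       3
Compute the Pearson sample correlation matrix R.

Step 1 — column means:
  mean(U) = (1 + 7 + 6 + 4 + 4 + 7) / 6 = 29/6 = 4.8333
  mean(V) = (8 + 7 + 1 + 7 + 1 + 1) / 6 = 25/6 = 4.1667
  mean(W) = (6 + 1 + 1 + 3 + 6 + 3) / 6 = 20/6 = 3.3333

Step 2 — sample variances and covariances s[i,j] = (1/(n-1)) · Σ_k (x_{k,i} - mean_i) · (x_{k,j} - mean_j), with n-1 = 5:
  s[U,U] = ((-3.8333)·(-3.8333) + (2.1667)·(2.1667) + (1.1667)·(1.1667) + (-0.8333)·(-0.8333) + (-0.8333)·(-0.8333) + (2.1667)·(2.1667)) / 5 = 26.8333/5 = 5.3667
  s[U,V] = ((-3.8333)·(3.8333) + (2.1667)·(2.8333) + (1.1667)·(-3.1667) + (-0.8333)·(2.8333) + (-0.8333)·(-3.1667) + (2.1667)·(-3.1667)) / 5 = -18.8333/5 = -3.7667
  s[U,W] = ((-3.8333)·(2.6667) + (2.1667)·(-2.3333) + (1.1667)·(-2.3333) + (-0.8333)·(-0.3333) + (-0.8333)·(2.6667) + (2.1667)·(-0.3333)) / 5 = -20.6667/5 = -4.1333
  s[V,V] = ((3.8333)·(3.8333) + (2.8333)·(2.8333) + (-3.1667)·(-3.1667) + (2.8333)·(2.8333) + (-3.1667)·(-3.1667) + (-3.1667)·(-3.1667)) / 5 = 60.8333/5 = 12.1667
  s[V,W] = ((3.8333)·(2.6667) + (2.8333)·(-2.3333) + (-3.1667)·(-2.3333) + (2.8333)·(-0.3333) + (-3.1667)·(2.6667) + (-3.1667)·(-0.3333)) / 5 = 2.6667/5 = 0.5333
  s[W,W] = ((2.6667)·(2.6667) + (-2.3333)·(-2.3333) + (-2.3333)·(-2.3333) + (-0.3333)·(-0.3333) + (2.6667)·(2.6667) + (-0.3333)·(-0.3333)) / 5 = 25.3333/5 = 5.0667
  Sample standard deviations s_i = √(s[i,i]):
  s(U) = √(5.3667) = 2.3166
  s(V) = √(12.1667) = 3.4881
  s(W) = √(5.0667) = 2.2509

Step 3 — r_{ij} = s_{ij} / (s_i · s_j):
  r[U,U] = 1 (diagonal).
  r[U,V] = -3.7667 / (2.3166 · 3.4881) = -3.7667 / 8.0805 = -0.4661
  r[U,W] = -4.1333 / (2.3166 · 2.2509) = -4.1333 / 5.2145 = -0.7927
  r[V,V] = 1 (diagonal).
  r[V,W] = 0.5333 / (3.4881 · 2.2509) = 0.5333 / 7.8514 = 0.0679
  r[W,W] = 1 (diagonal).

R is symmetric with unit diagonal. Assembling:

R = [[1, -0.4661, -0.7927],
 [-0.4661, 1, 0.0679],
 [-0.7927, 0.0679, 1]]


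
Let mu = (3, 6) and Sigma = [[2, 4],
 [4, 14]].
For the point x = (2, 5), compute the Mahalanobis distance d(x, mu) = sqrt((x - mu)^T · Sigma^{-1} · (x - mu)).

Step 1 — centre the observation: (x - mu) = (-1, -1).

Step 2 — invert Sigma. det(Sigma) = 2·14 - (4)² = 12.
  Sigma^{-1} = (1/det) · [[d, -b], [-b, a]] = [[1.1667, -0.3333],
 [-0.3333, 0.1667]].

Step 3 — form the quadratic (x - mu)^T · Sigma^{-1} · (x - mu):
  Sigma^{-1} · (x - mu) = (-0.8333, 0.1667).
  (x - mu)^T · [Sigma^{-1} · (x - mu)] = (-1)·(-0.8333) + (-1)·(0.1667) = 0.6667.

Step 4 — take square root: d = √(0.6667) ≈ 0.8165.

d(x, mu) = √(0.6667) ≈ 0.8165


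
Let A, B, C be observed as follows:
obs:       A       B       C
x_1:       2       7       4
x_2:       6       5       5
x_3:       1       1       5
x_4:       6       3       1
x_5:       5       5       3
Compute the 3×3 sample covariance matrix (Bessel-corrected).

Step 1 — column means:
  mean(A) = (2 + 6 + 1 + 6 + 5) / 5 = 20/5 = 4
  mean(B) = (7 + 5 + 1 + 3 + 5) / 5 = 21/5 = 4.2
  mean(C) = (4 + 5 + 5 + 1 + 3) / 5 = 18/5 = 3.6

Step 2 — sample covariance S[i,j] = (1/(n-1)) · Σ_k (x_{k,i} - mean_i) · (x_{k,j} - mean_j), with n-1 = 4.
  S[A,A] = ((-2)·(-2) + (2)·(2) + (-3)·(-3) + (2)·(2) + (1)·(1)) / 4 = 22/4 = 5.5
  S[A,B] = ((-2)·(2.8) + (2)·(0.8) + (-3)·(-3.2) + (2)·(-1.2) + (1)·(0.8)) / 4 = 4/4 = 1
  S[A,C] = ((-2)·(0.4) + (2)·(1.4) + (-3)·(1.4) + (2)·(-2.6) + (1)·(-0.6)) / 4 = -8/4 = -2
  S[B,B] = ((2.8)·(2.8) + (0.8)·(0.8) + (-3.2)·(-3.2) + (-1.2)·(-1.2) + (0.8)·(0.8)) / 4 = 20.8/4 = 5.2
  S[B,C] = ((2.8)·(0.4) + (0.8)·(1.4) + (-3.2)·(1.4) + (-1.2)·(-2.6) + (0.8)·(-0.6)) / 4 = 0.4/4 = 0.1
  S[C,C] = ((0.4)·(0.4) + (1.4)·(1.4) + (1.4)·(1.4) + (-2.6)·(-2.6) + (-0.6)·(-0.6)) / 4 = 11.2/4 = 2.8

S is symmetric (S[j,i] = S[i,j]). Assembling:

S = [[5.5, 1, -2],
 [1, 5.2, 0.1],
 [-2, 0.1, 2.8]]


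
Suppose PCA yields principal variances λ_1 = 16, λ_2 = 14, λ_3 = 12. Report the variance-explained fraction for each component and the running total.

Step 1 — total variance = trace(Sigma) = Σ λ_i = 16 + 14 + 12 = 42.

Step 2 — fraction explained by component i = λ_i / Σ λ:
  PC1: 16/42 = 0.381
  PC2: 14/42 = 0.3333
  PC3: 12/42 = 0.2857

Step 3 — cumulative fraction after k components = (λ_1 + ... + λ_k) / Σ λ:
  k = 1: 16/42 = 0.381
  k = 2: (16 + 14)/42 = 30/42 = 0.7143
  k = 3: (16 + 14 + 12)/42 = 42/42 = 1

Summary (fraction, with percent):

explained: PC1 0.381 (38.1%), PC2 0.3333 (33.33%), PC3 0.2857 (28.57%);  cumulative: 0.381, 0.7143, 1


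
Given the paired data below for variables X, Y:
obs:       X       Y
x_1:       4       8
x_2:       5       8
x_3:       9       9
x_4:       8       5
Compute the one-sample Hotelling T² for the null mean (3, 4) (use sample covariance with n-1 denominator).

Step 1 — sample mean vector:
  mean(X) = (4 + 5 + 9 + 8) / 4 = 26/4 = 6.5
  mean(Y) = (8 + 8 + 9 + 5) / 4 = 30/4 = 7.5
  x̄ = (6.5, 7.5),  deviation x̄ - mu_0 = (6.5, 7.5) - (3, 4) = (3.5, 3.5).

Step 2 — sample covariance matrix, S[i,j] = (1/(n-1)) · Σ_k (x_{k,i} - mean_i) · (x_{k,j} - mean_j), divisor n-1 = 3:
  S[X,X] = ((-2.5)·(-2.5) + (-1.5)·(-1.5) + (2.5)·(2.5) + (1.5)·(1.5)) / 3 = 17/3 = 5.6667
  S[X,Y] = ((-2.5)·(0.5) + (-1.5)·(0.5) + (2.5)·(1.5) + (1.5)·(-2.5)) / 3 = -2/3 = -0.6667
  S[Y,Y] = ((0.5)·(0.5) + (0.5)·(0.5) + (1.5)·(1.5) + (-2.5)·(-2.5)) / 3 = 9/3 = 3
  S = [[5.6667, -0.6667],
 [-0.6667, 3]].

Step 3 — invert S. det(S) = 5.6667·3 - (-0.6667)² = 16.5556.
  S^{-1} = (1/det) · [[d, -b], [-b, a]] = [[0.1812, 0.0403],
 [0.0403, 0.3423]].

Step 4 — quadratic form (x̄ - mu_0)^T · S^{-1} · (x̄ - mu_0):
  S^{-1} · (x̄ - mu_0) = (0.7752, 1.3389),
  (x̄ - mu_0)^T · [...] = (3.5)·(0.7752) + (3.5)·(1.3389) = 7.3993.

Step 5 — scale by n: T² = 4 · 7.3993 = 29.5973.

T² ≈ 29.5973


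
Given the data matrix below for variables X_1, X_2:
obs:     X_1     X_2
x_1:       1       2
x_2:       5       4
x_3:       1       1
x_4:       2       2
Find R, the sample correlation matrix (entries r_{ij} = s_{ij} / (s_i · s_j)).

Step 1 — column means:
  mean(X_1) = (1 + 5 + 1 + 2) / 4 = 9/4 = 2.25
  mean(X_2) = (2 + 4 + 1 + 2) / 4 = 9/4 = 2.25

Step 2 — sample variances and covariances s[i,j] = (1/(n-1)) · Σ_k (x_{k,i} - mean_i) · (x_{k,j} - mean_j), with n-1 = 3:
  s[X_1,X_1] = ((-1.25)·(-1.25) + (2.75)·(2.75) + (-1.25)·(-1.25) + (-0.25)·(-0.25)) / 3 = 10.75/3 = 3.5833
  s[X_1,X_2] = ((-1.25)·(-0.25) + (2.75)·(1.75) + (-1.25)·(-1.25) + (-0.25)·(-0.25)) / 3 = 6.75/3 = 2.25
  s[X_2,X_2] = ((-0.25)·(-0.25) + (1.75)·(1.75) + (-1.25)·(-1.25) + (-0.25)·(-0.25)) / 3 = 4.75/3 = 1.5833
  Sample standard deviations s_i = √(s[i,i]):
  s(X_1) = √(3.5833) = 1.893
  s(X_2) = √(1.5833) = 1.2583

Step 3 — r_{ij} = s_{ij} / (s_i · s_j):
  r[X_1,X_1] = 1 (diagonal).
  r[X_1,X_2] = 2.25 / (1.893 · 1.2583) = 2.25 / 2.3819 = 0.9446
  r[X_2,X_2] = 1 (diagonal).

R is symmetric with unit diagonal. Assembling:

R = [[1, 0.9446],
 [0.9446, 1]]


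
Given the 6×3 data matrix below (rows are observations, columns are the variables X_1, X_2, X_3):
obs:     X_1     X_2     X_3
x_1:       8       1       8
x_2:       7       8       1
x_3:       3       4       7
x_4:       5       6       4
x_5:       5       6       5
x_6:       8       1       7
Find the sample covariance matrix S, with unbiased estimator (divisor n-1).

Step 1 — column means:
  mean(X_1) = (8 + 7 + 3 + 5 + 5 + 8) / 6 = 36/6 = 6
  mean(X_2) = (1 + 8 + 4 + 6 + 6 + 1) / 6 = 26/6 = 4.3333
  mean(X_3) = (8 + 1 + 7 + 4 + 5 + 7) / 6 = 32/6 = 5.3333

Step 2 — sample covariance S[i,j] = (1/(n-1)) · Σ_k (x_{k,i} - mean_i) · (x_{k,j} - mean_j), with n-1 = 5.
  S[X_1,X_1] = ((2)·(2) + (1)·(1) + (-3)·(-3) + (-1)·(-1) + (-1)·(-1) + (2)·(2)) / 5 = 20/5 = 4
  S[X_1,X_2] = ((2)·(-3.3333) + (1)·(3.6667) + (-3)·(-0.3333) + (-1)·(1.6667) + (-1)·(1.6667) + (2)·(-3.3333)) / 5 = -12/5 = -2.4
  S[X_1,X_3] = ((2)·(2.6667) + (1)·(-4.3333) + (-3)·(1.6667) + (-1)·(-1.3333) + (-1)·(-0.3333) + (2)·(1.6667)) / 5 = 1/5 = 0.2
  S[X_2,X_2] = ((-3.3333)·(-3.3333) + (3.6667)·(3.6667) + (-0.3333)·(-0.3333) + (1.6667)·(1.6667) + (1.6667)·(1.6667) + (-3.3333)·(-3.3333)) / 5 = 41.3333/5 = 8.2667
  S[X_2,X_3] = ((-3.3333)·(2.6667) + (3.6667)·(-4.3333) + (-0.3333)·(1.6667) + (1.6667)·(-1.3333) + (1.6667)·(-0.3333) + (-3.3333)·(1.6667)) / 5 = -33.6667/5 = -6.7333
  S[X_3,X_3] = ((2.6667)·(2.6667) + (-4.3333)·(-4.3333) + (1.6667)·(1.6667) + (-1.3333)·(-1.3333) + (-0.3333)·(-0.3333) + (1.6667)·(1.6667)) / 5 = 33.3333/5 = 6.6667

S is symmetric (S[j,i] = S[i,j]). Assembling:

S = [[4, -2.4, 0.2],
 [-2.4, 8.2667, -6.7333],
 [0.2, -6.7333, 6.6667]]


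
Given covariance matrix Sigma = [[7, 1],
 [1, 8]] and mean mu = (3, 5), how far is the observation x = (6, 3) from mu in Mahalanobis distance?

Step 1 — centre the observation: (x - mu) = (3, -2).

Step 2 — invert Sigma. det(Sigma) = 7·8 - (1)² = 55.
  Sigma^{-1} = (1/det) · [[d, -b], [-b, a]] = [[0.1455, -0.0182],
 [-0.0182, 0.1273]].

Step 3 — form the quadratic (x - mu)^T · Sigma^{-1} · (x - mu):
  Sigma^{-1} · (x - mu) = (0.4727, -0.3091).
  (x - mu)^T · [Sigma^{-1} · (x - mu)] = (3)·(0.4727) + (-2)·(-0.3091) = 2.0364.

Step 4 — take square root: d = √(2.0364) ≈ 1.427.

d(x, mu) = √(2.0364) ≈ 1.427


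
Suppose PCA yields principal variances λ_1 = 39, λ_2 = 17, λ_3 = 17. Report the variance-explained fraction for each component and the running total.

Step 1 — total variance = trace(Sigma) = Σ λ_i = 39 + 17 + 17 = 73.

Step 2 — fraction explained by component i = λ_i / Σ λ:
  PC1: 39/73 = 0.5342
  PC2: 17/73 = 0.2329
  PC3: 17/73 = 0.2329

Step 3 — cumulative fraction after k components = (λ_1 + ... + λ_k) / Σ λ:
  k = 1: 39/73 = 0.5342
  k = 2: (39 + 17)/73 = 56/73 = 0.7671
  k = 3: (39 + 17 + 17)/73 = 73/73 = 1

Summary (fraction, with percent):

explained: PC1 0.5342 (53.42%), PC2 0.2329 (23.29%), PC3 0.2329 (23.29%);  cumulative: 0.5342, 0.7671, 1


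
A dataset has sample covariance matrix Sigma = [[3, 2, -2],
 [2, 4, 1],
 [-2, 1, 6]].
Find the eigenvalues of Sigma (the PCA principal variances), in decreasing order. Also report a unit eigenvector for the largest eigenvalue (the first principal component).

Step 1 — characteristic polynomial p(λ) = det(λI - Sigma) = λ³ - tr·λ² + c_1·λ - det, where tr = trace, c_1 = sum of the principal 2×2 minors, det = det(Sigma):
  tr = 3 + 4 + 6 = 13,
  c_1 = (3·4 - (2)²) + (3·6 - (-2)²) + (4·6 - (1)²) = 8 + 14 + 23 = 45,
  det = 3·(4·6 - (1)²) - (2)·((2)·6 - (1)·(-2)) + (-2)·((2)·(1) - 4·(-2)) = 3·(23) - (2)·(14) + (-2)·(10) = 21.
  So p(λ) = λ³ - 13λ² + 45λ - 21.
Step 2 — look for an integer root (rational root theorem: any rational root is an integer divisor of 21). Testing λ = 7:
  p(7) = 343 - 637 + 315 - 21 = 0  ✓
  Dividing out (λ - 7): p(λ) = (λ - 7)(λ² - 6λ + 3).
Step 3 — remaining eigenvalues from the quadratic λ² - 6λ + 3 = 0:
  Δ = 6² - 4·3 = 36 - 12 = 24,  λ = (6 ± √24)/2 = (6 ± 4.899)/2 ≈ 5.4495 or 0.5505.
  Sorted: λ_1 = 7,  λ_2 = 5.4495,  λ_3 = 0.5505  (check: sum = 13 = tr ✓).

Step 4 — unit eigenvector for λ_1 = 7: v spans the null space of (Sigma - λ_1 I), whose rows are
  r_1 = (-4, 2, -2),  r_2 = (2, -3, 1),  r_3 = (-2, 1, -1).
  v is orthogonal to every row, so take v ∝ r_1 × r_2 = ((2)·(1) - (-2)·(-3), (-2)·(2) - (-4)·(1), (-4)·(-3) - (2)·(2)) = (-4, 0, 8).
  Rescale (divide by 4; multiply by -1 so the first nonzero entry is positive): u = (1, 0, -2).
  ||u|| = √((1)² + (0)² + (-2)²) = √(5) ≈ 2.2361,  v_1 = u/||u|| ≈ (0.4472, 0, -0.8944) (||v_1|| = 1).

λ_1 = 7,  λ_2 = 5.4495,  λ_3 = 0.5505;  v_1 ≈ (0.4472, 0, -0.8944)


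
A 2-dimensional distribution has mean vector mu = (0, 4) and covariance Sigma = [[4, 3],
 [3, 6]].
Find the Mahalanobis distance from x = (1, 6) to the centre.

Step 1 — centre the observation: (x - mu) = (1, 2).

Step 2 — invert Sigma. det(Sigma) = 4·6 - (3)² = 15.
  Sigma^{-1} = (1/det) · [[d, -b], [-b, a]] = [[0.4, -0.2],
 [-0.2, 0.2667]].

Step 3 — form the quadratic (x - mu)^T · Sigma^{-1} · (x - mu):
  Sigma^{-1} · (x - mu) = (0, 0.3333).
  (x - mu)^T · [Sigma^{-1} · (x - mu)] = (1)·(0) + (2)·(0.3333) = 0.6667.

Step 4 — take square root: d = √(0.6667) ≈ 0.8165.

d(x, mu) = √(0.6667) ≈ 0.8165


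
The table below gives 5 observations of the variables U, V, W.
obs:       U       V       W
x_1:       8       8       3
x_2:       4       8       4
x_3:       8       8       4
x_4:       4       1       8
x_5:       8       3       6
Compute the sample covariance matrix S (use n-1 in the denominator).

Step 1 — column means:
  mean(U) = (8 + 4 + 8 + 4 + 8) / 5 = 32/5 = 6.4
  mean(V) = (8 + 8 + 8 + 1 + 3) / 5 = 28/5 = 5.6
  mean(W) = (3 + 4 + 4 + 8 + 6) / 5 = 25/5 = 5

Step 2 — sample covariance S[i,j] = (1/(n-1)) · Σ_k (x_{k,i} - mean_i) · (x_{k,j} - mean_j), with n-1 = 4.
  S[U,U] = ((1.6)·(1.6) + (-2.4)·(-2.4) + (1.6)·(1.6) + (-2.4)·(-2.4) + (1.6)·(1.6)) / 4 = 19.2/4 = 4.8
  S[U,V] = ((1.6)·(2.4) + (-2.4)·(2.4) + (1.6)·(2.4) + (-2.4)·(-4.6) + (1.6)·(-2.6)) / 4 = 8.8/4 = 2.2
  S[U,W] = ((1.6)·(-2) + (-2.4)·(-1) + (1.6)·(-1) + (-2.4)·(3) + (1.6)·(1)) / 4 = -8/4 = -2
  S[V,V] = ((2.4)·(2.4) + (2.4)·(2.4) + (2.4)·(2.4) + (-4.6)·(-4.6) + (-2.6)·(-2.6)) / 4 = 45.2/4 = 11.3
  S[V,W] = ((2.4)·(-2) + (2.4)·(-1) + (2.4)·(-1) + (-4.6)·(3) + (-2.6)·(1)) / 4 = -26/4 = -6.5
  S[W,W] = ((-2)·(-2) + (-1)·(-1) + (-1)·(-1) + (3)·(3) + (1)·(1)) / 4 = 16/4 = 4

S is symmetric (S[j,i] = S[i,j]). Assembling:

S = [[4.8, 2.2, -2],
 [2.2, 11.3, -6.5],
 [-2, -6.5, 4]]


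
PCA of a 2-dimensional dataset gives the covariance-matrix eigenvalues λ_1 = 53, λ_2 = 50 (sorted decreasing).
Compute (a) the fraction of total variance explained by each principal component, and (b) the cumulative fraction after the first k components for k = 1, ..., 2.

Step 1 — total variance = trace(Sigma) = Σ λ_i = 53 + 50 = 103.

Step 2 — fraction explained by component i = λ_i / Σ λ:
  PC1: 53/103 = 0.5146
  PC2: 50/103 = 0.4854

Step 3 — cumulative fraction after k components = (λ_1 + ... + λ_k) / Σ λ:
  k = 1: 53/103 = 0.5146
  k = 2: (53 + 50)/103 = 103/103 = 1

Summary (fraction, with percent):

explained: PC1 0.5146 (51.46%), PC2 0.4854 (48.54%);  cumulative: 0.5146, 1


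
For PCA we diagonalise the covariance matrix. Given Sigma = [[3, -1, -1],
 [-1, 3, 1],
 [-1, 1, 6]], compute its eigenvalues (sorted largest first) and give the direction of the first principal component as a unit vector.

Step 1 — characteristic polynomial p(λ) = det(λI - Sigma) = λ³ - tr·λ² + c_1·λ - det, where tr = trace, c_1 = sum of the principal 2×2 minors, det = det(Sigma):
  tr = 3 + 3 + 6 = 12,
  c_1 = (3·3 - (-1)²) + (3·6 - (-1)²) + (3·6 - (1)²) = 8 + 17 + 17 = 42,
  det = 3·(3·6 - (1)²) - (-1)·((-1)·6 - (1)·(-1)) + (-1)·((-1)·(1) - 3·(-1)) = 3·(17) - (-1)·(-5) + (-1)·(2) = 44.
  So p(λ) = λ³ - 12λ² + 42λ - 44.
Step 2 — look for an integer root (rational root theorem: any rational root is an integer divisor of 44). Testing λ = 2:
  p(2) = 8 - 48 + 84 - 44 = 0  ✓
  Dividing out (λ - 2): p(λ) = (λ - 2)(λ² - 10λ + 22).
Step 3 — remaining eigenvalues from the quadratic λ² - 10λ + 22 = 0:
  Δ = 10² - 4·22 = 100 - 88 = 12,  λ = (10 ± √12)/2 = (10 ± 3.4641)/2 ≈ 6.7321 or 3.2679.
  Sorted: λ_1 = 6.7321,  λ_2 = 3.2679,  λ_3 = 2  (check: sum = 12 = tr ✓).

Step 4 — unit eigenvector for λ_1 ≈ 6.7321: v spans the null space of (Sigma - λ_1 I), whose rows are
  r_1 = (-3.7321, -1, -1),  r_2 = (-1, -3.7321, 1),  r_3 = (-1, 1, -0.7321).
  v is orthogonal to every row, so take v ∝ r_1 × r_2 = ((-1)·(1) - (-1)·(-3.7321), (-1)·(-1) - (-3.7321)·(1), (-3.7321)·(-3.7321) - (-1)·(-1)) ≈ (-4.7321, 4.7321, 12.9282).
  Rescale (multiply by -1 so the first nonzero entry is positive): u = (4.7321, -4.7321, -12.9282).
  ||u|| = √((4.7321)² + (-4.7321)² + (-12.9282)²) = √(211.923) ≈ 14.5576,  v_1 = u/||u|| ≈ (0.3251, -0.3251, -0.8881) (||v_1|| = 1).

λ_1 = 6.7321,  λ_2 = 3.2679,  λ_3 = 2;  v_1 ≈ (0.3251, -0.3251, -0.8881)


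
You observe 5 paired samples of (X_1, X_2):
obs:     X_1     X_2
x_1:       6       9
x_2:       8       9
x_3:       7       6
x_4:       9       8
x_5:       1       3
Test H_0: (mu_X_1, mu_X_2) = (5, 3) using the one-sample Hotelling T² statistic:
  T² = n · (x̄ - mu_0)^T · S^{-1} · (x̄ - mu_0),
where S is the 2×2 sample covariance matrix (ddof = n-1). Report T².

Step 1 — sample mean vector:
  mean(X_1) = (6 + 8 + 7 + 9 + 1) / 5 = 31/5 = 6.2
  mean(X_2) = (9 + 9 + 6 + 8 + 3) / 5 = 35/5 = 7
  x̄ = (6.2, 7),  deviation x̄ - mu_0 = (6.2, 7) - (5, 3) = (1.2, 4).

Step 2 — sample covariance matrix, S[i,j] = (1/(n-1)) · Σ_k (x_{k,i} - mean_i) · (x_{k,j} - mean_j), divisor n-1 = 4:
  S[X_1,X_1] = ((-0.2)·(-0.2) + (1.8)·(1.8) + (0.8)·(0.8) + (2.8)·(2.8) + (-5.2)·(-5.2)) / 4 = 38.8/4 = 9.7
  S[X_1,X_2] = ((-0.2)·(2) + (1.8)·(2) + (0.8)·(-1) + (2.8)·(1) + (-5.2)·(-4)) / 4 = 26/4 = 6.5
  S[X_2,X_2] = ((2)·(2) + (2)·(2) + (-1)·(-1) + (1)·(1) + (-4)·(-4)) / 4 = 26/4 = 6.5
  S = [[9.7, 6.5],
 [6.5, 6.5]].

Step 3 — invert S. det(S) = 9.7·6.5 - (6.5)² = 20.8.
  S^{-1} = (1/det) · [[d, -b], [-b, a]] = [[0.3125, -0.3125],
 [-0.3125, 0.4663]].

Step 4 — quadratic form (x̄ - mu_0)^T · S^{-1} · (x̄ - mu_0):
  S^{-1} · (x̄ - mu_0) = (-0.875, 1.4904),
  (x̄ - mu_0)^T · [...] = (1.2)·(-0.875) + (4)·(1.4904) = 4.9115.

Step 5 — scale by n: T² = 5 · 4.9115 = 24.5577.

T² ≈ 24.5577


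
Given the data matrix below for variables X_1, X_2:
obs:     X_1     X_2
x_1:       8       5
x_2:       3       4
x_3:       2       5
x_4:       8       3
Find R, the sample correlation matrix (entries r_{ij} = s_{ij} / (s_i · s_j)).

Step 1 — column means:
  mean(X_1) = (8 + 3 + 2 + 8) / 4 = 21/4 = 5.25
  mean(X_2) = (5 + 4 + 5 + 3) / 4 = 17/4 = 4.25

Step 2 — sample variances and covariances s[i,j] = (1/(n-1)) · Σ_k (x_{k,i} - mean_i) · (x_{k,j} - mean_j), with n-1 = 3:
  s[X_1,X_1] = ((2.75)·(2.75) + (-2.25)·(-2.25) + (-3.25)·(-3.25) + (2.75)·(2.75)) / 3 = 30.75/3 = 10.25
  s[X_1,X_2] = ((2.75)·(0.75) + (-2.25)·(-0.25) + (-3.25)·(0.75) + (2.75)·(-1.25)) / 3 = -3.25/3 = -1.0833
  s[X_2,X_2] = ((0.75)·(0.75) + (-0.25)·(-0.25) + (0.75)·(0.75) + (-1.25)·(-1.25)) / 3 = 2.75/3 = 0.9167
  Sample standard deviations s_i = √(s[i,i]):
  s(X_1) = √(10.25) = 3.2016
  s(X_2) = √(0.9167) = 0.9574

Step 3 — r_{ij} = s_{ij} / (s_i · s_j):
  r[X_1,X_1] = 1 (diagonal).
  r[X_1,X_2] = -1.0833 / (3.2016 · 0.9574) = -1.0833 / 3.0653 = -0.3534
  r[X_2,X_2] = 1 (diagonal).

R is symmetric with unit diagonal. Assembling:

R = [[1, -0.3534],
 [-0.3534, 1]]


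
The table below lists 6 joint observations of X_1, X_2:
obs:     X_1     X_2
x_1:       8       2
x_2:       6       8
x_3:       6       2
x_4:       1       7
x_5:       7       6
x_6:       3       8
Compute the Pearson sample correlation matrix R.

Step 1 — column means:
  mean(X_1) = (8 + 6 + 6 + 1 + 7 + 3) / 6 = 31/6 = 5.1667
  mean(X_2) = (2 + 8 + 2 + 7 + 6 + 8) / 6 = 33/6 = 5.5

Step 2 — sample variances and covariances s[i,j] = (1/(n-1)) · Σ_k (x_{k,i} - mean_i) · (x_{k,j} - mean_j), with n-1 = 5:
  s[X_1,X_1] = ((2.8333)·(2.8333) + (0.8333)·(0.8333) + (0.8333)·(0.8333) + (-4.1667)·(-4.1667) + (1.8333)·(1.8333) + (-2.1667)·(-2.1667)) / 5 = 34.8333/5 = 6.9667
  s[X_1,X_2] = ((2.8333)·(-3.5) + (0.8333)·(2.5) + (0.8333)·(-3.5) + (-4.1667)·(1.5) + (1.8333)·(0.5) + (-2.1667)·(2.5)) / 5 = -21.5/5 = -4.3
  s[X_2,X_2] = ((-3.5)·(-3.5) + (2.5)·(2.5) + (-3.5)·(-3.5) + (1.5)·(1.5) + (0.5)·(0.5) + (2.5)·(2.5)) / 5 = 39.5/5 = 7.9
  Sample standard deviations s_i = √(s[i,i]):
  s(X_1) = √(6.9667) = 2.6394
  s(X_2) = √(7.9) = 2.8107

Step 3 — r_{ij} = s_{ij} / (s_i · s_j):
  r[X_1,X_1] = 1 (diagonal).
  r[X_1,X_2] = -4.3 / (2.6394 · 2.8107) = -4.3 / 7.4187 = -0.5796
  r[X_2,X_2] = 1 (diagonal).

R is symmetric with unit diagonal. Assembling:

R = [[1, -0.5796],
 [-0.5796, 1]]
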